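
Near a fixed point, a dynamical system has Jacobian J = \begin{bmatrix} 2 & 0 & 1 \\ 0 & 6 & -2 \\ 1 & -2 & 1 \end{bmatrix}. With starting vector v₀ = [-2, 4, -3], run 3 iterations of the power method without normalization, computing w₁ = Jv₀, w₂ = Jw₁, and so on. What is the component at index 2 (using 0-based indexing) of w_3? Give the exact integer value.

w1 = Jv₀ = (2·(-2) + 0·4 + 1·(-3); 0·(-2) + 6·4 + (-2)·(-3); 1·(-2) + (-2)·4 + 1·(-3)) = (-7, 30, -13)
w2 = Jw1 = (2·(-7) + 0·30 + 1·(-13); 0·(-7) + 6·30 + (-2)·(-13); 1·(-7) + (-2)·30 + 1·(-13)) = (-27, 206, -80)
w3 = Jw2 = (-134, 1396, -519)
The requested component of w3 is -519.

-519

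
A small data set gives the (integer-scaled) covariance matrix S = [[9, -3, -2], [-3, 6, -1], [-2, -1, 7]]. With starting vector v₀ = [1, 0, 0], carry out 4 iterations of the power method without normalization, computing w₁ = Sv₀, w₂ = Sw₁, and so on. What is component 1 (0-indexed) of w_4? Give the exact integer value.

-5817

w1 = Sv₀ = (9, -3, -2)
w2 = Sw1 = (94, -43, -29)
w3 = Sw2 = (1033, -511, -348)
w4 = Sw3 = (11526, -5817, -3991)
The requested component of w4 is -5817.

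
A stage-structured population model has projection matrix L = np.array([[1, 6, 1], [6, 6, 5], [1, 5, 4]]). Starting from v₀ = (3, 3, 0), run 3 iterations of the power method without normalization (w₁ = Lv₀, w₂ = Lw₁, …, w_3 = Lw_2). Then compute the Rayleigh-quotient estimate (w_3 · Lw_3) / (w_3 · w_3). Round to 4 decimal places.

λ ≈ 12.6450

w1 = Lv₀ = (21, 36, 18)
w2 = Lw1 = (255, 432, 273)
w3 = Lw2 = (3120, 5487, 3507)
Lw3 = (39549, 69177, 44583)
w3·Lw3 = 3120·39549 + 5487·69177 + 3507·44583 = 659319660; w3·w3 = 3120·3120 + 5487·5487 + 3507·3507 = 52140618
λ ≈ 659319660/52140618 = 12.6450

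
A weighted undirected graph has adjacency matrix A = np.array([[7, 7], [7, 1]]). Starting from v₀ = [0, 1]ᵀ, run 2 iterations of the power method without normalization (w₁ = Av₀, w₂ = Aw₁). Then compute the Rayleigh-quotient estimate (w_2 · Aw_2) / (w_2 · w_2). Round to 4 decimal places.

11.2938

w1 = Av₀ = (7·0 + 7·1; 7·0 + 1·1) = (7, 1)
w2 = Aw1 = (7·7 + 7·1; 7·7 + 1·1) = (56, 50)
Aw2 = (742, 442)
w2·Aw2 = 56·742 + 50·442 = 63652; w2·w2 = 56·56 + 50·50 = 5636
λ ≈ 63652/5636 = 11.2938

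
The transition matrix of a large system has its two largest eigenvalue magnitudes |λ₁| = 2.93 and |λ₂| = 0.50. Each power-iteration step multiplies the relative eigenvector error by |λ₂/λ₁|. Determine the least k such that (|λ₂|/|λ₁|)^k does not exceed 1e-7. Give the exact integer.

10

|λ₂/λ₁| = 0.50/2.93 = 0.17065
Need k ≥ ln(1e-7) / ln(0.17065) = -16.1181 / -1.7681 ≈ 9.116
Smallest integer k satisfying the bound: 10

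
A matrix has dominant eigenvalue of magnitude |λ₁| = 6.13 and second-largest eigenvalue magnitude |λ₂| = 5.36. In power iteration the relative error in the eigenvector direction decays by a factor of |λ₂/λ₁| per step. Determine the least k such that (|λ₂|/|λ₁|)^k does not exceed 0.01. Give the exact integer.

|λ₂/λ₁| = 5.36/6.13 = 0.87439
Need k ≥ ln(0.01) / ln(0.87439) = -4.6052 / -0.1342 ≈ 34.308
Smallest integer k satisfying the bound: 35

35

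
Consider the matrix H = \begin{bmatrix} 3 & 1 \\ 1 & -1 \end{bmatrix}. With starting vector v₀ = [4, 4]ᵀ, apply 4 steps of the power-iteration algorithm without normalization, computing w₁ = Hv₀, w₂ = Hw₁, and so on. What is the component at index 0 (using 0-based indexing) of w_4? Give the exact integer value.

512

w1 = Hv₀ = (3·4 + 1·4; 1·4 + (-1)·4) = (16, 0)
w2 = Hw1 = (3·16 + 1·0; 1·16 + (-1)·0) = (48, 16)
w3 = Hw2 = (160, 32)
w4 = Hw3 = (512, 128)
The requested component of w4 is 512.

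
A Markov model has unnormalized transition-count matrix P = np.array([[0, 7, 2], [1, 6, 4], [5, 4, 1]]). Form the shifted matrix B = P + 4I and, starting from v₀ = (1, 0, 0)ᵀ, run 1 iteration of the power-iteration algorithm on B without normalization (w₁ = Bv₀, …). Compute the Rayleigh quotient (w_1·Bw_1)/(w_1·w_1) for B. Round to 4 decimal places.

9.7857

B = P + 4I has rows (4, 7, 2); (1, 10, 4); (5, 4, 5)
w1 = Bv₀ = (4·1 + 7·0 + 2·0; 1·1 + 10·0 + 4·0; 5·1 + 4·0 + 5·0) = (4, 1, 5)
Bw1 = (33, 34, 49)
w1·Bw1 = 411; w1·w1 = 42; μ ≈ 411/42 = 9.7857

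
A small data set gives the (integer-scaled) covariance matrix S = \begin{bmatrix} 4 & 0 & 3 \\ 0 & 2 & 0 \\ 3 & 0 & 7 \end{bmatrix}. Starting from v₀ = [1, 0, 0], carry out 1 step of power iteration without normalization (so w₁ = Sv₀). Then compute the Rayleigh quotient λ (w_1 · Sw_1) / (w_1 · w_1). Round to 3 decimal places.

w1 = Sv₀ = (4·1 + 0·0 + 3·0; 0·1 + 2·0 + 0·0; 3·1 + 0·0 + 7·0) = (4, 0, 3)
Sw1 = (25, 0, 33)
w1·Sw1 = 4·25 + 0·0 + 3·33 = 199; w1·w1 = 4·4 + 0·0 + 3·3 = 25
λ ≈ 199/25 = 7.960

7.960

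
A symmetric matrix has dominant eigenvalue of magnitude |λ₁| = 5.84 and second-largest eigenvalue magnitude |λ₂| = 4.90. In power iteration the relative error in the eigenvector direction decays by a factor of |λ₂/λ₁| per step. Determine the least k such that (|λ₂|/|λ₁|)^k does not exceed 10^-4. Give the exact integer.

|λ₂/λ₁| = 4.90/5.84 = 0.83904
Need k ≥ ln(10^-4) / ln(0.83904) = -9.2103 / -0.1755 ≈ 52.482
Smallest integer k satisfying the bound: 53

53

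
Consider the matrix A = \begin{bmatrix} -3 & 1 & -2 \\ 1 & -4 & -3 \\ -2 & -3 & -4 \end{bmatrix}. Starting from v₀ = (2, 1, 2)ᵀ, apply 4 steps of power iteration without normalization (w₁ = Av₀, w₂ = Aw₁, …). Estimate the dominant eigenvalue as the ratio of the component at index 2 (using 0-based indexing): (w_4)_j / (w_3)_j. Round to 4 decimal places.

w1 = Av₀ = ((-3)·2 + 1·1 + (-2)·2; 1·2 + (-4)·1 + (-3)·2; (-2)·2 + (-3)·1 + (-4)·2) = (-9, -8, -15)
w2 = Aw1 = ((-3)·(-9) + 1·(-8) + (-2)·(-15); 1·(-9) + (-4)·(-8) + (-3)·(-15); (-2)·(-9) + (-3)·(-8) + (-4)·(-15)) = (49, 68, 102)
w3 = Aw2 = (-283, -529, -710)
w4 = Aw3 = (1740, 3963, 4993)
Ratio at component: 4993 / -710 = -7.0324

λ ≈ -7.0324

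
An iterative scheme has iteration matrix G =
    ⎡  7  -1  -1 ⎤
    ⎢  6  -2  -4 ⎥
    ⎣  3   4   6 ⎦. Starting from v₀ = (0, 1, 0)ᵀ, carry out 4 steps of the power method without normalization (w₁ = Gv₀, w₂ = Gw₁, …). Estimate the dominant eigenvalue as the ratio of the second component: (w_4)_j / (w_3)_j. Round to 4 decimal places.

w1 = Gv₀ = (7·0 + (-1)·1 + (-1)·0; 6·0 + (-2)·1 + (-4)·0; 3·0 + 4·1 + 6·0) = (-1, -2, 4)
w2 = Gw1 = (7·(-1) + (-1)·(-2) + (-1)·4; 6·(-1) + (-2)·(-2) + (-4)·4; 3·(-1) + 4·(-2) + 6·4) = (-9, -18, 13)
w3 = Gw2 = (-58, -70, -21)
w4 = Gw3 = (-315, -124, -580)
Ratio at component: -124 / -70 = 1.7714

1.7714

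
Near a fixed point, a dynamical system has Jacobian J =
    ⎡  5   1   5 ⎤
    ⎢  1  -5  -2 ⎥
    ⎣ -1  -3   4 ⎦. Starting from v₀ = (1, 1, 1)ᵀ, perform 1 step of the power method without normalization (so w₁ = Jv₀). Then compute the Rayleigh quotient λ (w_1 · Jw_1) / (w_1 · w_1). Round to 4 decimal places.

λ ≈ 1.8662

w1 = Jv₀ = (11, -6, 0)
Jw1 = (49, 41, 7)
w1·Jw1 = 11·49 + (-6)·41 + 0·7 = 293; w1·w1 = 11·11 + (-6)·(-6) + 0·0 = 157
λ ≈ 293/157 = 1.8662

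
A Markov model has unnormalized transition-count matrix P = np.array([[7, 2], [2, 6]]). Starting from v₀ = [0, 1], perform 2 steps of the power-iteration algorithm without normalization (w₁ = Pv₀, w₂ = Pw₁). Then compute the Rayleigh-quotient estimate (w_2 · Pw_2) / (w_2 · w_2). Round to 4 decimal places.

8.1248

w1 = Pv₀ = (7·0 + 2·1; 2·0 + 6·1) = (2, 6)
w2 = Pw1 = (7·2 + 2·6; 2·2 + 6·6) = (26, 40)
Pw2 = (262, 292)
w2·Pw2 = 26·262 + 40·292 = 18492; w2·w2 = 26·26 + 40·40 = 2276
λ ≈ 18492/2276 = 8.1248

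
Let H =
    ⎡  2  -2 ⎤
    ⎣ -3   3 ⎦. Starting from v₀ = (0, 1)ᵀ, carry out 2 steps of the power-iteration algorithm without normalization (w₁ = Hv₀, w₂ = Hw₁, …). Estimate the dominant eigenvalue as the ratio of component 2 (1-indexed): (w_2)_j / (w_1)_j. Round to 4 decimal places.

5.0000

w1 = Hv₀ = (-2, 3)
w2 = Hw1 = (-10, 15)
Ratio at component: 15 / 3 = 5.0000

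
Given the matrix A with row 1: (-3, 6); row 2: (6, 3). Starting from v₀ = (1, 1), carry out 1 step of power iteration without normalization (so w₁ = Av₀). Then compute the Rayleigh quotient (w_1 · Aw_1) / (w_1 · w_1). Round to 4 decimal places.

6.0000

w1 = Av₀ = (3, 9)
Aw1 = (45, 45)
w1·Aw1 = 3·45 + 9·45 = 540; w1·w1 = 3·3 + 9·9 = 90
λ ≈ 540/90 = 6.0000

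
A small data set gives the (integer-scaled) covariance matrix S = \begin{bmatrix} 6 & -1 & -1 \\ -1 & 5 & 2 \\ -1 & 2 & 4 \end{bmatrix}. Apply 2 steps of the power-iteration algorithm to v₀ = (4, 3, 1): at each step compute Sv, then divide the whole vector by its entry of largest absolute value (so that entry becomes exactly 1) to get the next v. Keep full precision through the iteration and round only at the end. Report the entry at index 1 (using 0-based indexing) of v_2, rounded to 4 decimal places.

Sv0 = (20.00000, 13.00000, 6.00000); divide by 20.00000 → v1 = (1.00000, 0.65000, 0.30000)
Sv1 = (5.05000, 2.85000, 1.50000); divide by 5.05000 → v2 = (1.00000, 0.56436, 0.29703)
Requested entry of v2: 57/101 = 0.5644

0.5644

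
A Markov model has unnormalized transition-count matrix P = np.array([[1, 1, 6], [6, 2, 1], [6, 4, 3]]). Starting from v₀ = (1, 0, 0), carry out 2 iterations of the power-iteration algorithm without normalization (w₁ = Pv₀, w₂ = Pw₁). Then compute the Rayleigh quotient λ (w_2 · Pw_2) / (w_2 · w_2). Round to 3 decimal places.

10.079

w1 = Pv₀ = (1, 6, 6)
w2 = Pw1 = (43, 24, 48)
Pw2 = (355, 354, 498)
w2·Pw2 = 43·355 + 24·354 + 48·498 = 47665; w2·w2 = 43·43 + 24·24 + 48·48 = 4729
λ ≈ 47665/4729 = 10.079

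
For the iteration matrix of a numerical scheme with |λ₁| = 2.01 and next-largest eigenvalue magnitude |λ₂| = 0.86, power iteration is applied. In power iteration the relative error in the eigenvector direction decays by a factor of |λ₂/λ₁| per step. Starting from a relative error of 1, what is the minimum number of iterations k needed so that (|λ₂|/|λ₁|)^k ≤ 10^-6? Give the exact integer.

|λ₂/λ₁| = 0.86/2.01 = 0.42786
Need k ≥ ln(10^-6) / ln(0.42786) = -13.8155 / -0.8490 ≈ 16.273
Smallest integer k satisfying the bound: 17

17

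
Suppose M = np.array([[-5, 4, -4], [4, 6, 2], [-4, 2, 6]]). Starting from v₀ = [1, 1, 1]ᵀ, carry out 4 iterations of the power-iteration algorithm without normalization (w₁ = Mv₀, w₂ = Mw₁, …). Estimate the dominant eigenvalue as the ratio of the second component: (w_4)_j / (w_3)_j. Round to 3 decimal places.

w1 = Mv₀ = (-5, 12, 4)
w2 = Mw1 = (57, 60, 68)
w3 = Mw2 = (-317, 724, 300)
w4 = Mw3 = (3281, 3676, 4516)
Ratio at component: 3676 / 724 = 5.077

5.077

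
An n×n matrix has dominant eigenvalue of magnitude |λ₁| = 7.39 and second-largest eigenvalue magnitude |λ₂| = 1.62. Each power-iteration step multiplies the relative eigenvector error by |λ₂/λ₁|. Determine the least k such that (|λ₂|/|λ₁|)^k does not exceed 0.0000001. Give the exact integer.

11

|λ₂/λ₁| = 1.62/7.39 = 0.21922
Need k ≥ ln(0.0000001) / ln(0.21922) = -16.1181 / -1.5177 ≈ 10.620
Smallest integer k satisfying the bound: 11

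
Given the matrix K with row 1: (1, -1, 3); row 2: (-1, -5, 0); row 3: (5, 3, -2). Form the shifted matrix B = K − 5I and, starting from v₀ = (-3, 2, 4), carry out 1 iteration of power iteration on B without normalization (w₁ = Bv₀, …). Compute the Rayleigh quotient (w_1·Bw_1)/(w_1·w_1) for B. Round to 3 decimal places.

-8.537

B = K − 5I has rows (-4, -1, 3); (-1, -10, 0); (5, 3, -7)
w1 = Bv₀ = ((-4)·(-3) + (-1)·2 + 3·4; (-1)·(-3) + (-10)·2 + 0·4; 5·(-3) + 3·2 + (-7)·4) = (22, -17, -37)
Bw1 = (-182, 148, 318)
w1·Bw1 = -18286; w1·w1 = 2142; μ ≈ -18286/2142 = -8.537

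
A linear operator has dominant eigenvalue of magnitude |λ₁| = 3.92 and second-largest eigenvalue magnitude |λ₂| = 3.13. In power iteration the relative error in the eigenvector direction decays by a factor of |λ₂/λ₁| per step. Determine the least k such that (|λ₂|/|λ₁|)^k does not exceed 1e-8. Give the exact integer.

|λ₂/λ₁| = 3.13/3.92 = 0.79847
Need k ≥ ln(1e-8) / ln(0.79847) = -18.4207 / -0.2251 ≈ 81.848
Smallest integer k satisfying the bound: 82

82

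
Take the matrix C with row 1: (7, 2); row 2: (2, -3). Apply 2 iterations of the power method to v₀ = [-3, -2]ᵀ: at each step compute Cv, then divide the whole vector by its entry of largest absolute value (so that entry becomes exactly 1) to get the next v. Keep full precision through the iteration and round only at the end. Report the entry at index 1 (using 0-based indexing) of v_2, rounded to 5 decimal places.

Cv0 = (-25.000000, 0.000000); divide by -25.000000 → v1 = (1.000000, 0.000000)
Cv1 = (7.000000, 2.000000); divide by 7.000000 → v2 = (1.000000, 0.285714)
Requested entry of v2: -50/-175 = 0.28571

0.28571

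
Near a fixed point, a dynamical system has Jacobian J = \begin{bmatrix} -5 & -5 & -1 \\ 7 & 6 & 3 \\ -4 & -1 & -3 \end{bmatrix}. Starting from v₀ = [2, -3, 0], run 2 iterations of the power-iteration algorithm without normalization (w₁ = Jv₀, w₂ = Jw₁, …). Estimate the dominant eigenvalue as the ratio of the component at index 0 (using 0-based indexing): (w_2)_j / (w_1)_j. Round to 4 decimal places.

λ ≈ 0.0000

w1 = Jv₀ = (5, -4, -5)
w2 = Jw1 = (0, -4, -1)
Ratio at component: 0 / 5 = 0.0000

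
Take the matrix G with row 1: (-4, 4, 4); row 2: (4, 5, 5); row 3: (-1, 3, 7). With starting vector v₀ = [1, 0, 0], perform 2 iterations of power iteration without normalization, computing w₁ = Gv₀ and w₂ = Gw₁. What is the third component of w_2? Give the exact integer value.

w1 = Gv₀ = (-4, 4, -1)
w2 = Gw1 = (28, -1, 9)
The requested component of w2 is 9.

9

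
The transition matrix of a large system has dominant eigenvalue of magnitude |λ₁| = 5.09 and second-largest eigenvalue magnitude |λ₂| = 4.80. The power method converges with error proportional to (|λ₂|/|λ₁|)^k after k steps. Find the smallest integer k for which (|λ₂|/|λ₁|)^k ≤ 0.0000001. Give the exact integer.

275

|λ₂/λ₁| = 4.80/5.09 = 0.94303
Need k ≥ ln(0.0000001) / ln(0.94303) = -16.1181 / -0.0587 ≈ 274.763
Smallest integer k satisfying the bound: 275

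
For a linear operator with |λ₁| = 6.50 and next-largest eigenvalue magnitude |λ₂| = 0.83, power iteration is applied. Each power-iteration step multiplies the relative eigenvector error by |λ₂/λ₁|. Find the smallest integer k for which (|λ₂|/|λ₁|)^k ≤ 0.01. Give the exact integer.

|λ₂/λ₁| = 0.83/6.50 = 0.12769
Need k ≥ ln(0.01) / ln(0.12769) = -4.6052 / -2.0581 ≈ 2.238
Smallest integer k satisfying the bound: 3

3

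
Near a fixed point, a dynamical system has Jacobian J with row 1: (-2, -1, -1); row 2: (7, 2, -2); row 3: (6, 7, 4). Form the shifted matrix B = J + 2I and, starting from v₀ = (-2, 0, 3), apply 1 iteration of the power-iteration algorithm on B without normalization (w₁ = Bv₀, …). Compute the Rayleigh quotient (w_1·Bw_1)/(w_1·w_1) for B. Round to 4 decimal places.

μ ≈ 3.3393

B = J + 2I has rows (0, -1, -1); (7, 4, -2); (6, 7, 6)
w1 = Bv₀ = (0·(-2) + (-1)·0 + (-1)·3; 7·(-2) + 4·0 + (-2)·3; 6·(-2) + 7·0 + 6·3) = (-3, -20, 6)
Bw1 = (14, -113, -122)
w1·Bw1 = 1486; w1·w1 = 445; μ ≈ 1486/445 = 3.3393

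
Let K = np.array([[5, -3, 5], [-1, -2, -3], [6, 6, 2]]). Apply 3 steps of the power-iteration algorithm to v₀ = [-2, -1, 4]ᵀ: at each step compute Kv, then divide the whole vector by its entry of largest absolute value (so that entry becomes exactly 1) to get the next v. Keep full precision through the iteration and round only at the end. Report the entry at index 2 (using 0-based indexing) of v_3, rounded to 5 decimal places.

1.00000

Kv0 = (13.000000, -8.000000, -10.000000); divide by 13.000000 → v1 = (1.000000, -0.615385, -0.769231)
Kv1 = (3.000000, 2.538462, 0.769231); divide by 3.000000 → v2 = (1.000000, 0.846154, 0.256410)
Kv2 = (3.743590, -3.461538, 11.589744); divide by 11.589744 → v3 = (0.323009, -0.298673, 1.000000)
Requested entry of v3: 452/452 = 1.00000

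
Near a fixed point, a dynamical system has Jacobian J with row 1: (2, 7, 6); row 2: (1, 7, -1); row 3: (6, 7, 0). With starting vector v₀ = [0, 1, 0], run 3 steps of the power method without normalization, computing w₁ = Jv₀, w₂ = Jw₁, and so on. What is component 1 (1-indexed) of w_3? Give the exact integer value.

1099

w1 = Jv₀ = (7, 7, 7)
w2 = Jw1 = (105, 49, 91)
w3 = Jw2 = (1099, 357, 973)
The requested component of w3 is 1099.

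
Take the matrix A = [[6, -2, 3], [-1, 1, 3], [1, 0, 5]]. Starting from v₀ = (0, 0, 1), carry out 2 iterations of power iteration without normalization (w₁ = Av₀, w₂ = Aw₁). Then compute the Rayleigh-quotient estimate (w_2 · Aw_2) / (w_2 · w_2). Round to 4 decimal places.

6.6674

w1 = Av₀ = (6·0 + (-2)·0 + 3·1; (-1)·0 + 1·0 + 3·1; 1·0 + 0·0 + 5·1) = (3, 3, 5)
w2 = Aw1 = (6·3 + (-2)·3 + 3·5; (-1)·3 + 1·3 + 3·5; 1·3 + 0·3 + 5·5) = (27, 15, 28)
Aw2 = (216, 72, 167)
w2·Aw2 = 27·216 + 15·72 + 28·167 = 11588; w2·w2 = 27·27 + 15·15 + 28·28 = 1738
λ ≈ 11588/1738 = 6.6674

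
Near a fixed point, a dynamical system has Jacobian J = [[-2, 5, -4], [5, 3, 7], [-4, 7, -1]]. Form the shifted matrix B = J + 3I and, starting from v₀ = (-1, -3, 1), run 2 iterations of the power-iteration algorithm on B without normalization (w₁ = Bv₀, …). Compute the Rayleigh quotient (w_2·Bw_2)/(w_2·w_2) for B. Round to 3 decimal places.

B = J + 3I has rows (1, 5, -4); (5, 6, 7); (-4, 7, 2)
w1 = Bv₀ = (1·(-1) + 5·(-3) + (-4)·1; 5·(-1) + 6·(-3) + 7·1; (-4)·(-1) + 7·(-3) + 2·1) = (-20, -16, -15)
w2 = Bw1 = (1·(-20) + 5·(-16) + (-4)·(-15); 5·(-20) + 6·(-16) + 7·(-15); (-4)·(-20) + 7·(-16) + 2·(-15)) = (-40, -301, -62)
Bw2 = (-1297, -2440, -2071)
w2·Bw2 = 914722; w2·w2 = 96045; μ ≈ 914722/96045 = 9.524

μ ≈ 9.524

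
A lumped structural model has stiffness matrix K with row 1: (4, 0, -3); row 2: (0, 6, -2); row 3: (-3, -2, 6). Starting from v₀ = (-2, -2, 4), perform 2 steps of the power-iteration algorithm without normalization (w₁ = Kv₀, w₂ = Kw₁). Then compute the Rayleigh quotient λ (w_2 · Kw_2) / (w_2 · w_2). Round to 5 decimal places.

w1 = Kv₀ = (4·(-2) + 0·(-2) + (-3)·4; 0·(-2) + 6·(-2) + (-2)·4; (-3)·(-2) + (-2)·(-2) + 6·4) = (-20, -20, 34)
w2 = Kw1 = (4·(-20) + 0·(-20) + (-3)·34; 0·(-20) + 6·(-20) + (-2)·34; (-3)·(-20) + (-2)·(-20) + 6·34) = (-182, -188, 304)
Kw2 = (-1640, -1736, 2746)
w2·Kw2 = (-182)·(-1640) + (-188)·(-1736) + 304·2746 = 1459632; w2·w2 = (-182)·(-182) + (-188)·(-188) + 304·304 = 160884
λ ≈ 1459632/160884 = 9.07257

λ ≈ 9.07257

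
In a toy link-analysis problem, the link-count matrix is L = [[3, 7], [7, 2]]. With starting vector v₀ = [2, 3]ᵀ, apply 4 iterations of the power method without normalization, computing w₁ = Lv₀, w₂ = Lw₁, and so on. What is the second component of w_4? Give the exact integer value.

w1 = Lv₀ = (3·2 + 7·3; 7·2 + 2·3) = (27, 20)
w2 = Lw1 = (3·27 + 7·20; 7·27 + 2·20) = (221, 229)
w3 = Lw2 = (2266, 2005)
w4 = Lw3 = (20833, 19872)
The requested component of w4 is 19872.

19872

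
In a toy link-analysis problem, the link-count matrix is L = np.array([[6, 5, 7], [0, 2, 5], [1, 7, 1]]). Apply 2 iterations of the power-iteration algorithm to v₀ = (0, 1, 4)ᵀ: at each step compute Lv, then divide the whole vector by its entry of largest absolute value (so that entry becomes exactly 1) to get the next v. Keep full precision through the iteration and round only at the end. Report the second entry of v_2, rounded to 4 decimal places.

0.2571

Lv0 = (33.00000, 22.00000, 11.00000); divide by 33.00000 → v1 = (1.00000, 0.66667, 0.33333)
Lv1 = (11.66667, 3.00000, 6.00000); divide by 11.66667 → v2 = (1.00000, 0.25714, 0.51429)
Requested entry of v2: 99/385 = 0.2571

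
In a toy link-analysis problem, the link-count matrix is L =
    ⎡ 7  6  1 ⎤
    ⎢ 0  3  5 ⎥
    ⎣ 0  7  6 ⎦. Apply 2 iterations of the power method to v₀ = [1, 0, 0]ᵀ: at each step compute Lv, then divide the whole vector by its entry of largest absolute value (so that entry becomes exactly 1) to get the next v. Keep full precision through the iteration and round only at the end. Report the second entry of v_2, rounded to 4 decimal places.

Lv0 = (7.00000, 0.00000, 0.00000); divide by 7.00000 → v1 = (1.00000, 0.00000, 0.00000)
Lv1 = (7.00000, 0.00000, 0.00000); divide by 7.00000 → v2 = (1.00000, 0.00000, 0.00000)
Requested entry of v2: 0/49 = 0.0000

0.0000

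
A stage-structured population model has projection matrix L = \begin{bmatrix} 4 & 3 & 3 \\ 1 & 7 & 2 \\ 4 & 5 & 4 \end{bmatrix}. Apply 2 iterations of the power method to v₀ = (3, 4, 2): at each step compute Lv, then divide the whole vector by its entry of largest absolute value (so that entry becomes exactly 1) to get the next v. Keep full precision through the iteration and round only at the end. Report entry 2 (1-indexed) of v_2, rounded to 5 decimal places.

Lv0 = (30.000000, 35.000000, 40.000000); divide by 40.000000 → v1 = (0.750000, 0.875000, 1.000000)
Lv1 = (8.625000, 8.875000, 11.375000); divide by 11.375000 → v2 = (0.758242, 0.780220, 1.000000)
Requested entry of v2: 355/455 = 0.78022

0.78022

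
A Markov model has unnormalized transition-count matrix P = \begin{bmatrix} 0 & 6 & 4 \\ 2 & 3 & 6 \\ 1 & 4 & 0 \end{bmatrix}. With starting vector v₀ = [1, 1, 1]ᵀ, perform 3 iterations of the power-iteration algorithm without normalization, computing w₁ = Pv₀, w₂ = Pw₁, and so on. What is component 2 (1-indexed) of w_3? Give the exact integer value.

745

w1 = Pv₀ = (10, 11, 5)
w2 = Pw1 = (86, 83, 54)
w3 = Pw2 = (714, 745, 418)
The requested component of w3 is 745.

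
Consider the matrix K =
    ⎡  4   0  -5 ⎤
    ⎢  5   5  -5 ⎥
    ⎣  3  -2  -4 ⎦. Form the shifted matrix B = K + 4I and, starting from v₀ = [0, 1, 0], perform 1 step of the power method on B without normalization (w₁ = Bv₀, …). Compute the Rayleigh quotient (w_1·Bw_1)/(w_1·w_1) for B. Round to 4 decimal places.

μ ≈ 10.0588

B = K + 4I has rows (8, 0, -5); (5, 9, -5); (3, -2, 0)
w1 = Bv₀ = (8·0 + 0·1 + (-5)·0; 5·0 + 9·1 + (-5)·0; 3·0 + (-2)·1 + 0·0) = (0, 9, -2)
Bw1 = (10, 91, -18)
w1·Bw1 = 855; w1·w1 = 85; μ ≈ 855/85 = 10.0588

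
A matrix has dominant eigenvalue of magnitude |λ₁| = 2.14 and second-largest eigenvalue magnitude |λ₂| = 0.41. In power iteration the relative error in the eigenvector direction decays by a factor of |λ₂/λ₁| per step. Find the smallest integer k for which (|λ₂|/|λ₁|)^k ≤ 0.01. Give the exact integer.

|λ₂/λ₁| = 0.41/2.14 = 0.19159
Need k ≥ ln(0.01) / ln(0.19159) = -4.6052 / -1.6524 ≈ 2.787
Smallest integer k satisfying the bound: 3

3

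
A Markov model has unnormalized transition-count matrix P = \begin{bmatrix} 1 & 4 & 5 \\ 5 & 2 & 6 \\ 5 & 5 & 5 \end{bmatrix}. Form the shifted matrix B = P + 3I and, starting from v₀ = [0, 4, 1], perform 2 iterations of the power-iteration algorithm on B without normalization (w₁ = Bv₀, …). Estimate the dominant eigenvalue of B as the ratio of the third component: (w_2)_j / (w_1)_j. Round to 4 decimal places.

μ ≈ 16.3929

B = P + 3I has rows (4, 4, 5); (5, 5, 6); (5, 5, 8)
w1 = Bv₀ = (21, 26, 28)
w2 = Bw1 = (328, 403, 459)
Ratio: 459/28 = 16.3929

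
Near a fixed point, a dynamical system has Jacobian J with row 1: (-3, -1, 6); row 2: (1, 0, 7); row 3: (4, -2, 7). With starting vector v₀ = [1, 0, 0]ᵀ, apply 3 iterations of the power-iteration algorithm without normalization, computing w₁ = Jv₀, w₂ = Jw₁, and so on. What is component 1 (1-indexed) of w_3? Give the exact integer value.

w1 = Jv₀ = ((-3)·1 + (-1)·0 + 6·0; 1·1 + 0·0 + 7·0; 4·1 + (-2)·0 + 7·0) = (-3, 1, 4)
w2 = Jw1 = ((-3)·(-3) + (-1)·1 + 6·4; 1·(-3) + 0·1 + 7·4; 4·(-3) + (-2)·1 + 7·4) = (32, 25, 14)
w3 = Jw2 = (-37, 130, 176)
The requested component of w3 is -37.

-37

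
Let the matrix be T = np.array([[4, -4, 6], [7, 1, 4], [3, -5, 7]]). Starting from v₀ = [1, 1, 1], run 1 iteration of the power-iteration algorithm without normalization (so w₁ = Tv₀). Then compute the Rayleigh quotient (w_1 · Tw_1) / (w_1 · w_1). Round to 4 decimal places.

λ ≈ 4.3366

w1 = Tv₀ = (4·1 + (-4)·1 + 6·1; 7·1 + 1·1 + 4·1; 3·1 + (-5)·1 + 7·1) = (6, 12, 5)
Tw1 = (6, 74, -7)
w1·Tw1 = 6·6 + 12·74 + 5·(-7) = 889; w1·w1 = 6·6 + 12·12 + 5·5 = 205
λ ≈ 889/205 = 4.3366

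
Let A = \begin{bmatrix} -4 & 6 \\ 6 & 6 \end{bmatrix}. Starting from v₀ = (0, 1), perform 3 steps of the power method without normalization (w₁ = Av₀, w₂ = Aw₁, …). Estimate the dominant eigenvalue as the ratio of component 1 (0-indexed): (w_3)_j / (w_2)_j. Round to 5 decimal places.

w1 = Av₀ = ((-4)·0 + 6·1; 6·0 + 6·1) = (6, 6)
w2 = Aw1 = ((-4)·6 + 6·6; 6·6 + 6·6) = (12, 72)
w3 = Aw2 = (384, 504)
Ratio at component: 504 / 72 = 7.00000

7.00000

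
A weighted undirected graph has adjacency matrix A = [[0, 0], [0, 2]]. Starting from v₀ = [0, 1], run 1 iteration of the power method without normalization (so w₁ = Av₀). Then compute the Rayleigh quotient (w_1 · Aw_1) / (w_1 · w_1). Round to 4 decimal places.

λ ≈ 2.0000

w1 = Av₀ = (0·0 + 0·1; 0·0 + 2·1) = (0, 2)
Aw1 = (0, 4)
w1·Aw1 = 0·0 + 2·4 = 8; w1·w1 = 0·0 + 2·2 = 4
λ ≈ 8/4 = 2.0000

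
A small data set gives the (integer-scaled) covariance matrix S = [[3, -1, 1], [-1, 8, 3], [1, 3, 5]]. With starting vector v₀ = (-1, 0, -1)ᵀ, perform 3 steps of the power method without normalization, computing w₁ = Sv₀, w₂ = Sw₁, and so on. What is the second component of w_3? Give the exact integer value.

-344

w1 = Sv₀ = (-4, -2, -6)
w2 = Sw1 = (-16, -30, -40)
w3 = Sw2 = (-58, -344, -306)
The requested component of w3 is -344.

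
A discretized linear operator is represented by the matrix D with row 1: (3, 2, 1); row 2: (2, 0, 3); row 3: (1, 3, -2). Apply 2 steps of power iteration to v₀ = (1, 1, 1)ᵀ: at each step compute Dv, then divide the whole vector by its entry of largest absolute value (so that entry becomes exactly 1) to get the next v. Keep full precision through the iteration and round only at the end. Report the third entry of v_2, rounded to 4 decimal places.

Dv0 = (6.00000, 5.00000, 2.00000); divide by 6.00000 → v1 = (1.00000, 0.83333, 0.33333)
Dv1 = (5.00000, 3.00000, 2.83333); divide by 5.00000 → v2 = (1.00000, 0.60000, 0.56667)
Requested entry of v2: 17/30 = 0.5667

0.5667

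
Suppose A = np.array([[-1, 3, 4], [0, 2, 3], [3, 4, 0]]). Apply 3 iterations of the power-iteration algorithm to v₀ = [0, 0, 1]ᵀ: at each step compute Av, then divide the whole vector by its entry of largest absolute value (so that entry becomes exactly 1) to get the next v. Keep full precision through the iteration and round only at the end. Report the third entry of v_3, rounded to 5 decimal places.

Av0 = (4.000000, 3.000000, 0.000000); divide by 4.000000 → v1 = (1.000000, 0.750000, 0.000000)
Av1 = (1.250000, 1.500000, 6.000000); divide by 6.000000 → v2 = (0.208333, 0.250000, 1.000000)
Av2 = (4.541667, 3.500000, 1.625000); divide by 4.541667 → v3 = (1.000000, 0.770642, 0.357798)
Requested entry of v3: 39/109 = 0.35780

0.35780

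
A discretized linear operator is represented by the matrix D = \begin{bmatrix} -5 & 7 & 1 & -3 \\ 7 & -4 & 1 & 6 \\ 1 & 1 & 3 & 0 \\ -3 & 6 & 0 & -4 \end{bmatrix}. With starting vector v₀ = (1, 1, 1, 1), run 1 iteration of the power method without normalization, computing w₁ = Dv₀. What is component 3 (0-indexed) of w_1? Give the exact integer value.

-1

w1 = Dv₀ = ((-5)·1 + 7·1 + 1·1 + (-3)·1; 7·1 + (-4)·1 + 1·1 + 6·1; 1·1 + 1·1 + 3·1 + 0·1; (-3)·1 + 6·1 + 0·1 + (-4)·1) = (0, 10, 5, -1)
The requested component of w1 is -1.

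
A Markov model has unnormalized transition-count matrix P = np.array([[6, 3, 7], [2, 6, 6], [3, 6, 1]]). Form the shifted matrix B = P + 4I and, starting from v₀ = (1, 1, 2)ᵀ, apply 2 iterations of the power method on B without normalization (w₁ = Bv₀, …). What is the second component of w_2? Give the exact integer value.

B = P + 4I has rows (10, 3, 7); (2, 10, 6); (3, 6, 5)
w1 = Bv₀ = (10·1 + 3·1 + 7·2; 2·1 + 10·1 + 6·2; 3·1 + 6·1 + 5·2) = (27, 24, 19)
w2 = Bw1 = (10·27 + 3·24 + 7·19; 2·27 + 10·24 + 6·19; 3·27 + 6·24 + 5·19) = (475, 408, 320)
Requested component of w2: 408

408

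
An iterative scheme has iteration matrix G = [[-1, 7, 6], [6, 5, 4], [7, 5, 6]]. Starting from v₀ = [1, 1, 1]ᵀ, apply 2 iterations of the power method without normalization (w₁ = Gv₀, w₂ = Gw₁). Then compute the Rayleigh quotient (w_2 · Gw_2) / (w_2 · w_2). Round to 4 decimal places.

w1 = Gv₀ = (12, 15, 18)
w2 = Gw1 = (201, 219, 267)
Gw2 = (2934, 3369, 4104)
w2·Gw2 = 201·2934 + 219·3369 + 267·4104 = 2423313; w2·w2 = 201·201 + 219·219 + 267·267 = 159651
λ ≈ 2423313/159651 = 15.1788

15.1788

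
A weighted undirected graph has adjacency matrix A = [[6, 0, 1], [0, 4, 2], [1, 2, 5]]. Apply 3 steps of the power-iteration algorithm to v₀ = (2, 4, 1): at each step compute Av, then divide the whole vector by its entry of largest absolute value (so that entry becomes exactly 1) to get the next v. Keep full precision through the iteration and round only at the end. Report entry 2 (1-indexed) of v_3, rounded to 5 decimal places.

Av0 = (13.000000, 18.000000, 15.000000); divide by 18.000000 → v1 = (0.722222, 1.000000, 0.833333)
Av1 = (5.166667, 5.666667, 6.888889); divide by 6.888889 → v2 = (0.750000, 0.822581, 1.000000)
Av2 = (5.500000, 5.290323, 7.395161); divide by 7.395161 → v3 = (0.743730, 0.715376, 1.000000)
Requested entry of v3: 656/917 = 0.71538

0.71538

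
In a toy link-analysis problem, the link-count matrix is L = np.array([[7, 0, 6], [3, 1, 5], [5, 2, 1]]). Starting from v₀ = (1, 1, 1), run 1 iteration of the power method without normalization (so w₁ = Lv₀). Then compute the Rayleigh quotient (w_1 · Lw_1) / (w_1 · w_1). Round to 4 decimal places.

10.5955

w1 = Lv₀ = (7·1 + 0·1 + 6·1; 3·1 + 1·1 + 5·1; 5·1 + 2·1 + 1·1) = (13, 9, 8)
Lw1 = (139, 88, 91)
w1·Lw1 = 13·139 + 9·88 + 8·91 = 3327; w1·w1 = 13·13 + 9·9 + 8·8 = 314
λ ≈ 3327/314 = 10.5955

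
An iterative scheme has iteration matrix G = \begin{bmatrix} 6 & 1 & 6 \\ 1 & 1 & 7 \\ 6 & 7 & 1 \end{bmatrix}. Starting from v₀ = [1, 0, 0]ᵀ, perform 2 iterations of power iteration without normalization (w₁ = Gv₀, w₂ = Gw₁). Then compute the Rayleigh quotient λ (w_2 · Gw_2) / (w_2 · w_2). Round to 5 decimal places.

w1 = Gv₀ = (6, 1, 6)
w2 = Gw1 = (73, 49, 49)
Gw2 = (781, 465, 830)
w2·Gw2 = 73·781 + 49·465 + 49·830 = 120468; w2·w2 = 73·73 + 49·49 + 49·49 = 10131
λ ≈ 120468/10131 = 11.89103

λ ≈ 11.89103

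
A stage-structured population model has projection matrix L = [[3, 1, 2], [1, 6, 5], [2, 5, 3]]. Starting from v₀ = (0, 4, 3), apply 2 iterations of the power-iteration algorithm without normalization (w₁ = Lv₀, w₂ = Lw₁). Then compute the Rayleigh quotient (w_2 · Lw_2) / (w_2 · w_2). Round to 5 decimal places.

w1 = Lv₀ = (10, 39, 29)
w2 = Lw1 = (127, 389, 302)
Lw2 = (1374, 3971, 3105)
w2·Lw2 = 127·1374 + 389·3971 + 302·3105 = 2656927; w2·w2 = 127·127 + 389·389 + 302·302 = 258654
λ ≈ 2656927/258654 = 10.27213

λ ≈ 10.27213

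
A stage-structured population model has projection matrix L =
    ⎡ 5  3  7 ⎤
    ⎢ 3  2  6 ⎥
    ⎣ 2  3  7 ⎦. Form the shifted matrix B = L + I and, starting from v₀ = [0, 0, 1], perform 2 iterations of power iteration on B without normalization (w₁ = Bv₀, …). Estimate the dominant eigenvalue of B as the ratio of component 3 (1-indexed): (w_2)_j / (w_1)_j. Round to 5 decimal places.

B = L + I has rows (6, 3, 7); (3, 3, 6); (2, 3, 8)
w1 = Bv₀ = (6·0 + 3·0 + 7·1; 3·0 + 3·0 + 6·1; 2·0 + 3·0 + 8·1) = (7, 6, 8)
w2 = Bw1 = (6·7 + 3·6 + 7·8; 3·7 + 3·6 + 6·8; 2·7 + 3·6 + 8·8) = (116, 87, 96)
Ratio: 96/8 = 12.00000

μ ≈ 12.00000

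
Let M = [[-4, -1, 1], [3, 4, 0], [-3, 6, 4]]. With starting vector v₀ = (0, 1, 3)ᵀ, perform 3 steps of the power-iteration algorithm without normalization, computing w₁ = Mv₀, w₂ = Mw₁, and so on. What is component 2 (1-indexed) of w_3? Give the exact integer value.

w1 = Mv₀ = (2, 4, 18)
w2 = Mw1 = (6, 22, 90)
w3 = Mw2 = (44, 106, 474)
The requested component of w3 is 106.

106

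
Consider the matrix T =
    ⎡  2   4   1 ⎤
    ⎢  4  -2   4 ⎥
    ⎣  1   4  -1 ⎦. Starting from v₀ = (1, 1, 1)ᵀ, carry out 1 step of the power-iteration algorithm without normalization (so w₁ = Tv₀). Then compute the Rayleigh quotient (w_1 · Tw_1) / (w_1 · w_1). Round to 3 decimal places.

λ ≈ 5.881

w1 = Tv₀ = (2·1 + 4·1 + 1·1; 4·1 + (-2)·1 + 4·1; 1·1 + 4·1 + (-1)·1) = (7, 6, 4)
Tw1 = (42, 32, 27)
w1·Tw1 = 7·42 + 6·32 + 4·27 = 594; w1·w1 = 7·7 + 6·6 + 4·4 = 101
λ ≈ 594/101 = 5.881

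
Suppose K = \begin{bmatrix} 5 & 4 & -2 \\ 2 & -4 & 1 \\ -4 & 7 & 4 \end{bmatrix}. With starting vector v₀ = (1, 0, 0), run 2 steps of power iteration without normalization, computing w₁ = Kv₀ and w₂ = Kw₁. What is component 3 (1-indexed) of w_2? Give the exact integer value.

w1 = Kv₀ = (5·1 + 4·0 + (-2)·0; 2·1 + (-4)·0 + 1·0; (-4)·1 + 7·0 + 4·0) = (5, 2, -4)
w2 = Kw1 = (5·5 + 4·2 + (-2)·(-4); 2·5 + (-4)·2 + 1·(-4); (-4)·5 + 7·2 + 4·(-4)) = (41, -2, -22)
The requested component of w2 is -22.

-22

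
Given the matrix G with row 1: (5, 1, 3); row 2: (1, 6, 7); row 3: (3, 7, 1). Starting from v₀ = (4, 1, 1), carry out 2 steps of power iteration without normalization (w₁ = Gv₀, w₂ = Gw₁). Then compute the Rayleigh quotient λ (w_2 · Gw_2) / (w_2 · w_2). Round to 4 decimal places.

w1 = Gv₀ = (5·4 + 1·1 + 3·1; 1·4 + 6·1 + 7·1; 3·4 + 7·1 + 1·1) = (24, 17, 20)
w2 = Gw1 = (5·24 + 1·17 + 3·20; 1·24 + 6·17 + 7·20; 3·24 + 7·17 + 1·20) = (197, 266, 211)
Gw2 = (1884, 3270, 2664)
w2·Gw2 = 197·1884 + 266·3270 + 211·2664 = 1803072; w2·w2 = 197·197 + 266·266 + 211·211 = 154086
λ ≈ 1803072/154086 = 11.7017

11.7017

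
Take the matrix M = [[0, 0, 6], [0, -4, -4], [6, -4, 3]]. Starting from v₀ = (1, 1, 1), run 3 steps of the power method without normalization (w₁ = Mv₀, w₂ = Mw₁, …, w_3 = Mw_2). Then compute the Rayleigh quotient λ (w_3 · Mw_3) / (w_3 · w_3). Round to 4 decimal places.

λ ≈ 6.1257

w1 = Mv₀ = (0·1 + 0·1 + 6·1; 0·1 + (-4)·1 + (-4)·1; 6·1 + (-4)·1 + 3·1) = (6, -8, 5)
w2 = Mw1 = (0·6 + 0·(-8) + 6·5; 0·6 + (-4)·(-8) + (-4)·5; 6·6 + (-4)·(-8) + 3·5) = (30, 12, 83)
w3 = Mw2 = (498, -380, 381)
Mw3 = (2286, -4, 5651)
w3·Mw3 = 498·2286 + (-380)·(-4) + 381·5651 = 3292979; w3·w3 = 498·498 + (-380)·(-380) + 381·381 = 537565
λ ≈ 3292979/537565 = 6.1257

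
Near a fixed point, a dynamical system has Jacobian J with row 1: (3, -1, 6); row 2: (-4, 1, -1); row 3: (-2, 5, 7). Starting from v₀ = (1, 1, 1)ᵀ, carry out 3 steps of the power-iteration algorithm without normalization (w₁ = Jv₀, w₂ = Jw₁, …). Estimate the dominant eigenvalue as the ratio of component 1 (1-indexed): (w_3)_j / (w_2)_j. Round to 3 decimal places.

w1 = Jv₀ = (3·1 + (-1)·1 + 6·1; (-4)·1 + 1·1 + (-1)·1; (-2)·1 + 5·1 + 7·1) = (8, -4, 10)
w2 = Jw1 = (3·8 + (-1)·(-4) + 6·10; (-4)·8 + 1·(-4) + (-1)·10; (-2)·8 + 5·(-4) + 7·10) = (88, -46, 34)
w3 = Jw2 = (514, -432, -168)
Ratio at component: 514 / 88 = 5.841

5.841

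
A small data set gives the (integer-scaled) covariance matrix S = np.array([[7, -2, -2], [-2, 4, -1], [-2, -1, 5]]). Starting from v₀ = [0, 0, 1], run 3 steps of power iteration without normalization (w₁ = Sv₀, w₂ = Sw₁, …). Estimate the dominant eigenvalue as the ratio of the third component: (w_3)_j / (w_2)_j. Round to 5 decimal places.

6.63333

w1 = Sv₀ = (7·0 + (-2)·0 + (-2)·1; (-2)·0 + 4·0 + (-1)·1; (-2)·0 + (-1)·0 + 5·1) = (-2, -1, 5)
w2 = Sw1 = (7·(-2) + (-2)·(-1) + (-2)·5; (-2)·(-2) + 4·(-1) + (-1)·5; (-2)·(-2) + (-1)·(-1) + 5·5) = (-22, -5, 30)
w3 = Sw2 = (-204, -6, 199)
Ratio at component: 199 / 30 = 6.63333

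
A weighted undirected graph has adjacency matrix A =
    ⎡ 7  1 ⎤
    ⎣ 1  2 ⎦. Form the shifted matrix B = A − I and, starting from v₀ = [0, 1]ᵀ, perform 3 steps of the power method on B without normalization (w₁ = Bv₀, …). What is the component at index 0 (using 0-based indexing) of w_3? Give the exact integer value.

B = A − I has rows (6, 1); (1, 1)
w1 = Bv₀ = (1, 1)
w2 = Bw1 = (7, 2)
w3 = Bw2 = (44, 9)
Requested component of w3: 44

44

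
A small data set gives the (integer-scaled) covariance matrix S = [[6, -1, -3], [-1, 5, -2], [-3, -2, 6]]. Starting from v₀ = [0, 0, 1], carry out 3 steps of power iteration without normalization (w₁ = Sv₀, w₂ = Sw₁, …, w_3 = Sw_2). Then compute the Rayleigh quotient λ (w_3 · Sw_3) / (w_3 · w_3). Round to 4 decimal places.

w1 = Sv₀ = (-3, -2, 6)
w2 = Sw1 = (-34, -19, 49)
w3 = Sw2 = (-332, -159, 434)
Sw3 = (-3135, -1331, 3918)
w3·Sw3 = (-332)·(-3135) + (-159)·(-1331) + 434·3918 = 2952861; w3·w3 = (-332)·(-332) + (-159)·(-159) + 434·434 = 323861
λ ≈ 2952861/323861 = 9.1177

λ ≈ 9.1177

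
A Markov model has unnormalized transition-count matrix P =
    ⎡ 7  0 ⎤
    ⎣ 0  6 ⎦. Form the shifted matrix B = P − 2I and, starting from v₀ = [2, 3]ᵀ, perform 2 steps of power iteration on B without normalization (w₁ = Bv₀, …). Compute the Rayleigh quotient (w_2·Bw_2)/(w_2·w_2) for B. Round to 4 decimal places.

μ ≈ 4.5204

B = P − 2I has rows (5, 0); (0, 4)
w1 = Bv₀ = (5·2 + 0·3; 0·2 + 4·3) = (10, 12)
w2 = Bw1 = (5·10 + 0·12; 0·10 + 4·12) = (50, 48)
Bw2 = (250, 192)
w2·Bw2 = 21716; w2·w2 = 4804; μ ≈ 21716/4804 = 4.5204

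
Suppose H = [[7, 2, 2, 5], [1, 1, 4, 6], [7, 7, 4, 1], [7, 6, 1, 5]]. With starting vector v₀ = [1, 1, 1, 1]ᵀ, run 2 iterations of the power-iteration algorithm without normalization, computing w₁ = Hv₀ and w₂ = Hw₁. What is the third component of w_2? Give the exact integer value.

291

w1 = Hv₀ = (7·1 + 2·1 + 2·1 + 5·1; 1·1 + 1·1 + 4·1 + 6·1; 7·1 + 7·1 + 4·1 + 1·1; 7·1 + 6·1 + 1·1 + 5·1) = (16, 12, 19, 19)
w2 = Hw1 = (7·16 + 2·12 + 2·19 + 5·19; 1·16 + 1·12 + 4·19 + 6·19; 7·16 + 7·12 + 4·19 + 1·19; 7·16 + 6·12 + 1·19 + 5·19) = (269, 218, 291, 298)
The requested component of w2 is 291.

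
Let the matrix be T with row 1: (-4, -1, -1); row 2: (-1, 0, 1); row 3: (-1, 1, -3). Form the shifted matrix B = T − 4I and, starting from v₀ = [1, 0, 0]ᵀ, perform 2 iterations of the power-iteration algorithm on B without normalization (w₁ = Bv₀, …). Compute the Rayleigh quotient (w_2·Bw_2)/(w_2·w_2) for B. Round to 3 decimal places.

-8.495

B = T − 4I has rows (-8, -1, -1); (-1, -4, 1); (-1, 1, -7)
w1 = Bv₀ = ((-8)·1 + (-1)·0 + (-1)·0; (-1)·1 + (-4)·0 + 1·0; (-1)·1 + 1·0 + (-7)·0) = (-8, -1, -1)
w2 = Bw1 = ((-8)·(-8) + (-1)·(-1) + (-1)·(-1); (-1)·(-8) + (-4)·(-1) + 1·(-1); (-1)·(-8) + 1·(-1) + (-7)·(-1)) = (66, 11, 14)
Bw2 = (-553, -96, -153)
w2·Bw2 = -39696; w2·w2 = 4673; μ ≈ -39696/4673 = -8.495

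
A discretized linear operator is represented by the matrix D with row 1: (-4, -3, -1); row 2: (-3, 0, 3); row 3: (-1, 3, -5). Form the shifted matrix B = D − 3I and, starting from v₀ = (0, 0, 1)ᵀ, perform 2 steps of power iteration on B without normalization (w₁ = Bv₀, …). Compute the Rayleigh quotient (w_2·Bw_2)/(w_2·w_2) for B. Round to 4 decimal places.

B = D − 3I has rows (-7, -3, -1); (-3, -3, 3); (-1, 3, -8)
w1 = Bv₀ = ((-7)·0 + (-3)·0 + (-1)·1; (-3)·0 + (-3)·0 + 3·1; (-1)·0 + 3·0 + (-8)·1) = (-1, 3, -8)
w2 = Bw1 = ((-7)·(-1) + (-3)·3 + (-1)·(-8); (-3)·(-1) + (-3)·3 + 3·(-8); (-1)·(-1) + 3·3 + (-8)·(-8)) = (6, -30, 74)
Bw2 = (-26, 294, -688)
w2·Bw2 = -59888; w2·w2 = 6412; μ ≈ -59888/6412 = -9.3400

-9.3400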